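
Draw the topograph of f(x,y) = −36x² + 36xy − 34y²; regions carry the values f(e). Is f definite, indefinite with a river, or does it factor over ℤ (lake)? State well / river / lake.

D = b²−4ac = 36² − 4·(-36)·(-34) = -3600
D < 0 ⇒ definite ⇒ every region one sign ⇒ single well

well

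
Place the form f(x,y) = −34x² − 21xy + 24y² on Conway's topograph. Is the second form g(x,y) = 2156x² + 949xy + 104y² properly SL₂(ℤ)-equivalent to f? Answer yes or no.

D₁ = 3705, D₂ = 3705
river cycle of f (length 22): (24, 21, -34), (-34, 47, 11), (11, 41, -46), (-46, 51, 6), (6, 57, -19), (-19, 57, 6), (6, 51, -46), (-46, 41, 11), (11, 47, -34), (-34, 21, 24), … (12 more)
river cycle of g (length 22): (11, 41, -46), (-46, 51, 6), (6, 57, -19), (-19, 57, 6), (6, 51, -46), (-46, 41, 11), (11, 47, -34), (-34, 21, 24), (24, 27, -31), (-31, 35, 20), … (12 more)
cycles coincide ⇒ equivalent

yes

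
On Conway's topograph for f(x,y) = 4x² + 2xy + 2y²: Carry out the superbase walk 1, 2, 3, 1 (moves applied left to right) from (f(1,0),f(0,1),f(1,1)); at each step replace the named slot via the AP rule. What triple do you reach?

start (4,2,8) = (f(1,0),f(0,1),f(1,1))
replace slot 1: 2·(2+8) − 4 = 16 → (16,2,8)
replace slot 2: 2·(16+8) − 2 = 46 → (16,46,8)
replace slot 3: 2·(16+46) − 8 = 116 → (16,46,116)
replace slot 1: 2·(46+116) − 16 = 308 → (308,46,116)

308,46,116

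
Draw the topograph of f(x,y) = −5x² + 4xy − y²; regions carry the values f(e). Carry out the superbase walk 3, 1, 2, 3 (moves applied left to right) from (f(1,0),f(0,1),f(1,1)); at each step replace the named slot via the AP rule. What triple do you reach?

start (-5,-1,-2) = (f(1,0),f(0,1),f(1,1))
replace slot 3: 2·((-5)+(-1)) − (-2) = -10 → (-5,-1,-10)
replace slot 1: 2·((-1)+(-10)) − (-5) = -17 → (-17,-1,-10)
replace slot 2: 2·((-17)+(-10)) − (-1) = -53 → (-17,-53,-10)
replace slot 3: 2·((-17)+(-53)) − (-10) = -130 → (-17,-53,-130)

-17,-53,-130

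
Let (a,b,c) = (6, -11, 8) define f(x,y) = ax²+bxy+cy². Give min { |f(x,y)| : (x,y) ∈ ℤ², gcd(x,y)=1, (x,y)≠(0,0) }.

translate: b→1 (≡-11 mod 12), so (6,-11,8)→(6,1,3)
flip: (6,1,3)→(3,-1,6)
reduced (well bottom): (3,-1,6) with a≤c, −a<b≤a
well minimum = a = 3

3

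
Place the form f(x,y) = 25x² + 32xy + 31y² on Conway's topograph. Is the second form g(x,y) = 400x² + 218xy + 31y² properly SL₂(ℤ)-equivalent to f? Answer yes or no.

D₁ = -2076, D₂ = -2076
f: translate: b→-18 (≡32 mod 50), so (25,32,31)→(25,-18,24)
f: flip: (25,-18,24)→(24,18,25)
f: reduced (well bottom): (24,18,25) with a≤c, −a<b≤a
g: flip: (400,218,31)→(31,-218,400)
g: translate: b→30 (≡-218 mod 62), so (31,-218,400)→(31,30,24)
g: flip: (31,30,24)→(24,-30,31)
g: translate: b→18 (≡-30 mod 48), so (24,-30,31)→(24,18,25)
g: reduced (well bottom): (24,18,25) with a≤c, −a<b≤a
reduced forms (24, 18, 25) vs (24, 18, 25) ⇒ equivalent

yes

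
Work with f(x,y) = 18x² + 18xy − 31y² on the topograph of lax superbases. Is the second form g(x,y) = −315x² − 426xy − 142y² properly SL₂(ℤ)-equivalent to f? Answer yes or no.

D₁ = 2556, D₂ = 2556
river cycle of f (length 12): (-31, 44, 5), (5, 46, -22), (-22, 42, 9), (9, 48, -7), (-7, 50, 2), (2, 50, -7), (-7, 48, 9), (9, 42, -22), (-22, 46, 5), (5, 44, -31), … (2 more)
river cycle of g (length 12): (-31, 44, 5), (5, 46, -22), (-22, 42, 9), (9, 48, -7), (-7, 50, 2), (2, 50, -7), (-7, 48, 9), (9, 42, -22), (-22, 46, 5), (5, 44, -31), … (2 more)
cycles coincide ⇒ equivalent

yes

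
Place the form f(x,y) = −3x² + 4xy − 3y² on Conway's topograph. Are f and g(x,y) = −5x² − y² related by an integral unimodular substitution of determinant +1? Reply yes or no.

D₁ = -20, D₂ = -20
f is negative-definite; reduce −f:
−f: translate: b→2 (≡-4 mod 6), so (3,-4,3)→(3,2,2)
−f: flip: (3,2,2)→(2,-2,3)
−f: translate: b→2 (≡-2 mod 4), so (2,-2,3)→(2,2,3)
−f: reduced (well bottom): (2,2,3) with a≤c, −a<b≤a
flip sign back: reduced form of f is (-2,-2,-3)
g is negative-definite; reduce −g:
−g: flip: (5,0,1)→(1,0,5)
−g: reduced (well bottom): (1,0,5) with a≤c, −a<b≤a
flip sign back: reduced form of g is (-1,0,-5)
reduced forms (-2, -2, -3) vs (-1, 0, -5) ⇒ inequivalent

no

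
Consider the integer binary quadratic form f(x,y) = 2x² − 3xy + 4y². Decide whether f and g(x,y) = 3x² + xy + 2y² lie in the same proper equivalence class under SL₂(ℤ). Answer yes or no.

D₁ = -23, D₂ = -23
f: translate: b→1 (≡-3 mod 4), so (2,-3,4)→(2,1,3)
f: reduced (well bottom): (2,1,3) with a≤c, −a<b≤a
g: flip: (3,1,2)→(2,-1,3)
g: reduced (well bottom): (2,-1,3) with a≤c, −a<b≤a
reduced forms (2, 1, 3) vs (2, -1, 3) ⇒ inequivalent

no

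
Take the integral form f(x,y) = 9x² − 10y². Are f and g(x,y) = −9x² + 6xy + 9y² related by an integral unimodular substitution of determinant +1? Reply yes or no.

D₁ = 360, D₂ = 360
river cycle of f (length 2): (9, 18, -1), (-1, 18, 9)
river cycle of g (length 6): (9, 12, -6), (-6, 12, 9), (9, 6, -9), (-9, 12, 6), (6, 12, -9), (-9, 6, 9)
cycles differ ⇒ inequivalent

no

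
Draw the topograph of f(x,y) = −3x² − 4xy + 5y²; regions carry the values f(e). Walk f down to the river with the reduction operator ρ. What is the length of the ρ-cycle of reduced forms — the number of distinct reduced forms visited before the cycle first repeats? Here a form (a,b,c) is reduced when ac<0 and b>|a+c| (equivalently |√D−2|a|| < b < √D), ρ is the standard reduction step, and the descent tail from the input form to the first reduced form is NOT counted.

D = 76, ⌊√D⌋ = 8
descent: ρ → (5,4,-3)  [lands on river]
river: ρ → (-3,8,1)
river: ρ → (1,8,-3)
river: ρ → (-3,4,5)
river: ρ → (5,6,-2)
river: ρ → (-2,6,5)
ρ-cycle length = 6 (tail of 1 descent step not counted)

6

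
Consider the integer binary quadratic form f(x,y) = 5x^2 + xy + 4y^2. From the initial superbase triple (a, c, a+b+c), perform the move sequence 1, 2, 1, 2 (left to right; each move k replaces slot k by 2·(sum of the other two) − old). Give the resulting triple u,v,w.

start (5,4,10) = (f(1,0),f(0,1),f(1,1))
replace slot 1: 2·(4+10) − 5 = 23 → (23,4,10)
replace slot 2: 2·(23+10) − 4 = 62 → (23,62,10)
replace slot 1: 2·(62+10) − 23 = 121 → (121,62,10)
replace slot 2: 2·(121+10) − 62 = 200 → (121,200,10)

121,200,10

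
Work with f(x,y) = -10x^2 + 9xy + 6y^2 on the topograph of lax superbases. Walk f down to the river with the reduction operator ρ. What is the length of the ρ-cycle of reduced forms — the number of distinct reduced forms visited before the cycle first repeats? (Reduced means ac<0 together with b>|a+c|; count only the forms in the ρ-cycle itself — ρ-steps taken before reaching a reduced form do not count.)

D = 321, ⌊√D⌋ = 17
river: ρ → (6,15,-4)
river: ρ → (-4,17,2)
river: ρ → (2,15,-12)
river: ρ → (-12,9,5)
river: ρ → (5,11,-10)
river: ρ → (-10,9,6)
ρ-cycle length = 6 (tail of 0 descent steps not counted)

6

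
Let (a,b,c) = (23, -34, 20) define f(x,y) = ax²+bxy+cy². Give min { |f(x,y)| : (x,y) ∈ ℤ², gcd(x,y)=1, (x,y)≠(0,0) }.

translate: b→12 (≡-34 mod 46), so (23,-34,20)→(23,12,9)
flip: (23,12,9)→(9,-12,23)
translate: b→6 (≡-12 mod 18), so (9,-12,23)→(9,6,20)
reduced (well bottom): (9,6,20) with a≤c, −a<b≤a
well minimum = a = 9

9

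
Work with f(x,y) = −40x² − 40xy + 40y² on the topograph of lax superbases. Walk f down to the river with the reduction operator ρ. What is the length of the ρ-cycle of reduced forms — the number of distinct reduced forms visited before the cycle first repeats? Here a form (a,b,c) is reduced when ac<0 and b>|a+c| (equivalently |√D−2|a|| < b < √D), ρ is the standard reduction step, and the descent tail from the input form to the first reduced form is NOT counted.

D = 8000, ⌊√D⌋ = 89
descent: ρ → (40,40,-40)  [lands on river]
river: ρ → (-40,40,40)
ρ-cycle length = 2 (tail of 1 descent step not counted)

2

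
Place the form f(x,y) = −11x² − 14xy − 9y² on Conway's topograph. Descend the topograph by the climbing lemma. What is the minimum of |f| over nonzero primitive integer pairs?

translate: b→-8 (≡14 mod 22), so (11,14,9)→(11,-8,6)
flip: (11,-8,6)→(6,8,11)
translate: b→-4 (≡8 mod 12), so (6,8,11)→(6,-4,9)
reduced (well bottom): (6,-4,9) with a≤c, −a<b≤a
well minimum |f| = |-6| = 6 (negative-definite)

6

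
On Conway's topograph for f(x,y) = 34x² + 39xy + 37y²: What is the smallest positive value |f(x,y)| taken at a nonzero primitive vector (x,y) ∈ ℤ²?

translate: b→-29 (≡39 mod 68), so (34,39,37)→(34,-29,32)
flip: (34,-29,32)→(32,29,34)
reduced (well bottom): (32,29,34) with a≤c, −a<b≤a
well minimum = a = 32

32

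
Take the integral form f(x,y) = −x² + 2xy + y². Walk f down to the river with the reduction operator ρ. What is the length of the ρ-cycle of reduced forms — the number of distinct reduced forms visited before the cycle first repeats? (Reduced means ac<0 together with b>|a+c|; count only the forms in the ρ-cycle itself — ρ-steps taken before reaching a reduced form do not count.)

D = 8, ⌊√D⌋ = 2
river: ρ → (1,2,-1)
river: ρ → (-1,2,1)
ρ-cycle length = 2 (tail of 0 descent steps not counted)

2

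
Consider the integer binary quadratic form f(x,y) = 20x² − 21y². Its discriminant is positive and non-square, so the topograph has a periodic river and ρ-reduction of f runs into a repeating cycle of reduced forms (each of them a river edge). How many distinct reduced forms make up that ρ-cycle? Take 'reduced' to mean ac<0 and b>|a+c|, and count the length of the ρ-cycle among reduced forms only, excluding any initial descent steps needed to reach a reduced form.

D = 1680, ⌊√D⌋ = 40
descent: ρ → (-21,0,20)
descent: ρ → (20,40,-1)  [lands on river]
river: ρ → (-1,40,20)
ρ-cycle length = 2 (tail of 2 descent steps not counted)

2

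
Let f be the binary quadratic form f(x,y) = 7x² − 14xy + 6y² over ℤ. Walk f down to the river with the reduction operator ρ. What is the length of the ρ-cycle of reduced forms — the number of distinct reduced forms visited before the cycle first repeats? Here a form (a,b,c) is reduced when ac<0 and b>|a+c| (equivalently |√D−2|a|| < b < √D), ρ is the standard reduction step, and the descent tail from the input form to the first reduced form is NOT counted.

D = 28, ⌊√D⌋ = 5
descent: ρ → (6,2,-1)
descent: ρ → (-1,4,3)  [lands on river]
river: ρ → (3,2,-2)
river: ρ → (-2,2,3)
river: ρ → (3,4,-1)
ρ-cycle length = 4 (tail of 2 descent steps not counted)

4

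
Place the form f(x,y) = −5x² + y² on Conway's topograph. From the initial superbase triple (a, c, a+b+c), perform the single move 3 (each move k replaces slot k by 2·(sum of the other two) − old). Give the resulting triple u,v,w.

start (-5,1,-4) = (f(1,0),f(0,1),f(1,1))
replace slot 3: 2·((-5)+1) − (-4) = -4 → (-5,1,-4)

-5,1,-4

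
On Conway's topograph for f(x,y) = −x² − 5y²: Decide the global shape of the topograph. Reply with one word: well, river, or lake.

D = b²−4ac = 0² − 4·(-1)·(-5) = -20
D < 0 ⇒ definite ⇒ every region one sign ⇒ single well

well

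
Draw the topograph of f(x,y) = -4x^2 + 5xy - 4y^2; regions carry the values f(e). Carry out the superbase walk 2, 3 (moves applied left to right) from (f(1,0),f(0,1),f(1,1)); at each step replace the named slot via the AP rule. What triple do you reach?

start (-4,-4,-3) = (f(1,0),f(0,1),f(1,1))
replace slot 2: 2·((-4)+(-3)) − (-4) = -10 → (-4,-10,-3)
replace slot 3: 2·((-4)+(-10)) − (-3) = -25 → (-4,-10,-25)

-4,-10,-25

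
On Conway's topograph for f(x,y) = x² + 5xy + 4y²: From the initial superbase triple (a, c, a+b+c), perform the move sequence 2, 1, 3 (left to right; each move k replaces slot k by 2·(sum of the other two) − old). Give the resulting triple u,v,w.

start (1,4,10) = (f(1,0),f(0,1),f(1,1))
replace slot 2: 2·(1+10) − 4 = 18 → (1,18,10)
replace slot 1: 2·(18+10) − 1 = 55 → (55,18,10)
replace slot 3: 2·(55+18) − 10 = 136 → (55,18,136)

55,18,136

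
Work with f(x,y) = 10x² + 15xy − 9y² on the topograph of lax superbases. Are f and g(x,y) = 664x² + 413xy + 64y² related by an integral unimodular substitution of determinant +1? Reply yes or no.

D₁ = 585, D₂ = 585
river cycle of f (length 12): (-9, 21, 4), (4, 19, -14), (-14, 9, 9), (9, 9, -14), (-14, 19, 4), (4, 21, -9), (-9, 15, 10), (10, 5, -14), (-14, 23, 1), (1, 23, -14), … (2 more)
river cycle of g (length 12): (1, 23, -14), (-14, 5, 10), (10, 15, -9), (-9, 21, 4), (4, 19, -14), (-14, 9, 9), (9, 9, -14), (-14, 19, 4), (4, 21, -9), (-9, 15, 10), … (2 more)
cycles coincide ⇒ equivalent

yes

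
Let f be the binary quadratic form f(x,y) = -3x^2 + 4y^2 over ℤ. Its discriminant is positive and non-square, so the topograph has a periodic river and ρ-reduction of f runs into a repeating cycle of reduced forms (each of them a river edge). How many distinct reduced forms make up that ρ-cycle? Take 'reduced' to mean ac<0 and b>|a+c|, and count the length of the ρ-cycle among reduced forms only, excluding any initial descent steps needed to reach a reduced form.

D = 48, ⌊√D⌋ = 6
descent: ρ → (4,0,-3)
descent: ρ → (-3,6,1)  [lands on river]
river: ρ → (1,6,-3)
ρ-cycle length = 2 (tail of 2 descent steps not counted)

2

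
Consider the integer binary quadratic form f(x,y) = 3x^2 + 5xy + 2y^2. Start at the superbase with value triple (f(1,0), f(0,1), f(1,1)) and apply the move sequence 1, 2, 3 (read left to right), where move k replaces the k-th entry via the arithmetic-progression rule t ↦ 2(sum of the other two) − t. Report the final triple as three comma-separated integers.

start (3,2,10) = (f(1,0),f(0,1),f(1,1))
replace slot 1: 2·(2+10) − 3 = 21 → (21,2,10)
replace slot 2: 2·(21+10) − 2 = 60 → (21,60,10)
replace slot 3: 2·(21+60) − 10 = 152 → (21,60,152)

21,60,152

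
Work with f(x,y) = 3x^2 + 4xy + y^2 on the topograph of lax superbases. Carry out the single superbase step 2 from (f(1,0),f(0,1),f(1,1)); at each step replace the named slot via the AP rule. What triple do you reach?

start (3,1,8) = (f(1,0),f(0,1),f(1,1))
replace slot 2: 2·(3+8) − 1 = 21 → (3,21,8)

3,21,8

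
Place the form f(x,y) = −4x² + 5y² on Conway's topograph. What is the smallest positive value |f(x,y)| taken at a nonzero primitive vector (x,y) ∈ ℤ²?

descent: ρ → (5,0,-4)
descent: ρ → (-4,8,1)  [lands on river]
river: ρ → (1,8,-4)
closes: descent 2, river 2
min |a| on river = 1

1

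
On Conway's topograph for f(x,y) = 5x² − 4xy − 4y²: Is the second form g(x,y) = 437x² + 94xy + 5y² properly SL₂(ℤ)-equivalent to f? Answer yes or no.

D₁ = 96, D₂ = 96
river cycle of f (length 4): (-4, 4, 5), (5, 6, -3), (-3, 6, 5), (5, 4, -4)
river cycle of g (length 4): (5, 6, -3), (-3, 6, 5), (5, 4, -4), (-4, 4, 5)
cycles coincide ⇒ equivalent

yes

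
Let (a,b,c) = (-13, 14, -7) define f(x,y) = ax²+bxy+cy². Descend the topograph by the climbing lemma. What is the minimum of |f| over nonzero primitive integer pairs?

translate: b→12 (≡-14 mod 26), so (13,-14,7)→(13,12,6)
flip: (13,12,6)→(6,-12,13)
translate: b→0 (≡-12 mod 12), so (6,-12,13)→(6,0,7)
reduced (well bottom): (6,0,7) with a≤c, −a<b≤a
well minimum |f| = |-6| = 6 (negative-definite)

6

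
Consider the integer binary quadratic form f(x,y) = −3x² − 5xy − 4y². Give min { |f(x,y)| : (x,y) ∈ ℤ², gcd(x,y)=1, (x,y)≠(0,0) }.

translate: b→-1 (≡5 mod 6), so (3,5,4)→(3,-1,2)
flip: (3,-1,2)→(2,1,3)
reduced (well bottom): (2,1,3) with a≤c, −a<b≤a
well minimum |f| = |-2| = 2 (negative-definite)

2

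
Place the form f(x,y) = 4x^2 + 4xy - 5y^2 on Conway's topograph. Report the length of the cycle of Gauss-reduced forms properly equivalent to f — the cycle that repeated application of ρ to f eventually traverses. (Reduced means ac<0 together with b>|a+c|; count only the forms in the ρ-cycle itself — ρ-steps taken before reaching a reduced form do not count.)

D = 96, ⌊√D⌋ = 9
river: ρ → (-5,6,3)
river: ρ → (3,6,-5)
river: ρ → (-5,4,4)
river: ρ → (4,4,-5)
ρ-cycle length = 4 (tail of 0 descent steps not counted)

4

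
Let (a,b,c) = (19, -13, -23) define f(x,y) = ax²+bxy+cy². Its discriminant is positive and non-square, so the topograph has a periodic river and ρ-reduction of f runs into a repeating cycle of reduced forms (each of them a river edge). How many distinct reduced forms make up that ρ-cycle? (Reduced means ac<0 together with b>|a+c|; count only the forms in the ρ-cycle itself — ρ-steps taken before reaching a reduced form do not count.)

D = 1917, ⌊√D⌋ = 43
descent: ρ → (-23,13,19)  [lands on river]
river: ρ → (19,25,-17)
river: ρ → (-17,43,1)
river: ρ → (1,43,-17)
river: ρ → (-17,25,19)
river: ρ → (19,13,-23)
river: ρ → (-23,33,9)
river: ρ → (9,39,-11)
river: ρ → (-11,27,27)
river: ρ → (27,27,-11)
river: ρ → (-11,39,9)
river: ρ → (9,33,-23)
ρ-cycle length = 12 (tail of 1 descent step not counted)

12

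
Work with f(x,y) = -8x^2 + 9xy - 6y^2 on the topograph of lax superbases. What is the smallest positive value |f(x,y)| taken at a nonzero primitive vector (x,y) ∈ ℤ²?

translate: b→7 (≡-9 mod 16), so (8,-9,6)→(8,7,5)
flip: (8,7,5)→(5,-7,8)
translate: b→3 (≡-7 mod 10), so (5,-7,8)→(5,3,6)
reduced (well bottom): (5,3,6) with a≤c, −a<b≤a
well minimum |f| = |-5| = 5 (negative-definite)

5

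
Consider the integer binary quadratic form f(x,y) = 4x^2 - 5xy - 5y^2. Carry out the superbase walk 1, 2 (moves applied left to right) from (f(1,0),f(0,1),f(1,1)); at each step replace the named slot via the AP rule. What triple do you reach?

start (4,-5,-6) = (f(1,0),f(0,1),f(1,1))
replace slot 1: 2·((-5)+(-6)) − 4 = -26 → (-26,-5,-6)
replace slot 2: 2·((-26)+(-6)) − (-5) = -59 → (-26,-59,-6)

-26,-59,-6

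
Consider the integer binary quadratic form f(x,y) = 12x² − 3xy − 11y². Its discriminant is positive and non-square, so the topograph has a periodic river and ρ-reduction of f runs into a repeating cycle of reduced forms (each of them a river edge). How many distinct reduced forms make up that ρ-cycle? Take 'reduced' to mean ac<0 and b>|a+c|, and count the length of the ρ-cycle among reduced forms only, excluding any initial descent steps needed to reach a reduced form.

D = 537, ⌊√D⌋ = 23
descent: ρ → (-11,3,12)  [lands on river]
river: ρ → (12,21,-2)
river: ρ → (-2,23,1)
river: ρ → (1,23,-2)
river: ρ → (-2,21,12)
river: ρ → (12,3,-11)
river: ρ → (-11,19,4)
river: ρ → (4,21,-6)
river: ρ → (-6,15,13)
river: ρ → (13,11,-8)
river: ρ → (-8,21,3)
river: ρ → (3,21,-8)
river: ρ → (-8,11,13)
river: ρ → (13,15,-6)
river: ρ → (-6,21,4)
river: ρ → (4,19,-11)
ρ-cycle length = 16 (tail of 1 descent step not counted)

16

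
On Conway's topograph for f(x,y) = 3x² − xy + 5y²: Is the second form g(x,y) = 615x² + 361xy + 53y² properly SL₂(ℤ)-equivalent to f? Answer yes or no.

D₁ = -59, D₂ = -59
f: reduced (well bottom): (3,-1,5) with a≤c, −a<b≤a
g: flip: (615,361,53)→(53,-361,615)
g: translate: b→-43 (≡-361 mod 106), so (53,-361,615)→(53,-43,9)
g: flip: (53,-43,9)→(9,43,53)
g: translate: b→7 (≡43 mod 18), so (9,43,53)→(9,7,3)
g: flip: (9,7,3)→(3,-7,9)
g: translate: b→-1 (≡-7 mod 6), so (3,-7,9)→(3,-1,5)
g: reduced (well bottom): (3,-1,5) with a≤c, −a<b≤a
reduced forms (3, -1, 5) vs (3, -1, 5) ⇒ equivalent

yes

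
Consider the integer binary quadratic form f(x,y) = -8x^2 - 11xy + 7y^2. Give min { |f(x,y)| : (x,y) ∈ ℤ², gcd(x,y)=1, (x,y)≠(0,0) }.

descent: ρ → (7,11,-8)  [lands on river]
river: ρ → (-8,5,10)
river: ρ → (10,15,-3)
river: ρ → (-3,15,10)
river: ρ → (10,5,-8)
river: ρ → (-8,11,7)
river: ρ → (7,17,-2)
river: ρ → (-2,15,15)
river: ρ → (15,15,-2)
river: ρ → (-2,17,7)
closes: descent 1, river 10
min |a| on river = 2

2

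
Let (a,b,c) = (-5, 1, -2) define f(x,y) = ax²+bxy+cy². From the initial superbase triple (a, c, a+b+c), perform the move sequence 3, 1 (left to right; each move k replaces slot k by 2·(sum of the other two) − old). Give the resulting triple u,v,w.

start (-5,-2,-6) = (f(1,0),f(0,1),f(1,1))
replace slot 3: 2·((-5)+(-2)) − (-6) = -8 → (-5,-2,-8)
replace slot 1: 2·((-2)+(-8)) − (-5) = -15 → (-15,-2,-8)

-15,-2,-8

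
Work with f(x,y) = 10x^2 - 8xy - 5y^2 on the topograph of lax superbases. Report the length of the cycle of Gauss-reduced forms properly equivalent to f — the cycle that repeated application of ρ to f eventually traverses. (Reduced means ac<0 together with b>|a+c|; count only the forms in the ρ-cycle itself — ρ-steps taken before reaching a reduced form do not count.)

D = 264, ⌊√D⌋ = 16
descent: ρ → (-5,8,10)  [lands on river]
river: ρ → (10,12,-3)
river: ρ → (-3,12,10)
river: ρ → (10,8,-5)
river: ρ → (-5,12,6)
river: ρ → (6,12,-5)
ρ-cycle length = 6 (tail of 1 descent step not counted)

6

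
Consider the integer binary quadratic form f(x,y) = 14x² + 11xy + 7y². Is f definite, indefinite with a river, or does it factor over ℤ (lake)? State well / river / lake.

D = b²−4ac = 11² − 4·14·7 = -271
D < 0 ⇒ definite ⇒ every region one sign ⇒ single well

well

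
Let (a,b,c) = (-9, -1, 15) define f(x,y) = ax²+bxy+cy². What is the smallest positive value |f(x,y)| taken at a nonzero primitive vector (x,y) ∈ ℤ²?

descent: ρ → (15,1,-9)
descent: ρ → (-9,17,7)  [lands on river]
river: ρ → (7,11,-15)
river: ρ → (-15,19,3)
river: ρ → (3,23,-1)
river: ρ → (-1,23,3)
river: ρ → (3,19,-15)
river: ρ → (-15,11,7)
river: ρ → (7,17,-9)
river: ρ → (-9,19,5)
river: ρ → (5,21,-5)
river: ρ → (-5,19,9)
river: ρ → (9,17,-7)
river: ρ → (-7,11,15)
river: ρ → (15,19,-3)
river: ρ → (-3,23,1)
river: ρ → (1,23,-3)
river: ρ → (-3,19,15)
river: ρ → (15,11,-7)
river: ρ → (-7,17,9)
river: ρ → (9,19,-5)
river: ρ → (-5,21,5)
river: ρ → (5,19,-9)
closes: descent 2, river 22
min |a| on river = 1

1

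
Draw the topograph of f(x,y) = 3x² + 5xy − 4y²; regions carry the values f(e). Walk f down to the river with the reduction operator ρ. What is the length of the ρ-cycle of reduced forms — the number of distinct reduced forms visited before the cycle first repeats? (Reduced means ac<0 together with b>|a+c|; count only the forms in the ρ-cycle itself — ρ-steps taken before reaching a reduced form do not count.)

D = 73, ⌊√D⌋ = 8
river: ρ → (-4,3,4)
river: ρ → (4,5,-3)
river: ρ → (-3,7,2)
river: ρ → (2,5,-6)
river: ρ → (-6,7,1)
river: ρ → (1,7,-6)
river: ρ → (-6,5,2)
river: ρ → (2,7,-3)
river: ρ → (-3,5,4)
river: ρ → (4,3,-4)
river: ρ → (-4,5,3)
river: ρ → (3,7,-2)
river: ρ → (-2,5,6)
river: ρ → (6,7,-1)
river: ρ → (-1,7,6)
river: ρ → (6,5,-2)
river: ρ → (-2,7,3)
river: ρ → (3,5,-4)
ρ-cycle length = 18 (tail of 0 descent steps not counted)

18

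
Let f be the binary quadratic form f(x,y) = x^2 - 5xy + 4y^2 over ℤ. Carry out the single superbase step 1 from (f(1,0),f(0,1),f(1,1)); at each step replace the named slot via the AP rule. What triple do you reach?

start (1,4,0) = (f(1,0),f(0,1),f(1,1))
replace slot 1: 2·(4+0) − 1 = 7 → (7,4,0)

7,4,0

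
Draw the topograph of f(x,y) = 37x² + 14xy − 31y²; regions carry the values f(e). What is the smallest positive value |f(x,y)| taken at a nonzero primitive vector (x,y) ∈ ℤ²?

river: ρ → (-31,48,20)
river: ρ → (20,32,-47)
river: ρ → (-47,62,5)
river: ρ → (5,68,-8)
river: ρ → (-8,60,37)
river: ρ → (37,14,-31)
closes: descent 0, river 6
min |a| on river = 5

5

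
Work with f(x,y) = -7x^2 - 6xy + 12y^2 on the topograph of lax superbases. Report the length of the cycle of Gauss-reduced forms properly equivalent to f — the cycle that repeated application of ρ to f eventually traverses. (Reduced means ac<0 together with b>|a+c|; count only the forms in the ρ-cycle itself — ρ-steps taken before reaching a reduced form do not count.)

D = 372, ⌊√D⌋ = 19
descent: ρ → (12,6,-7)  [lands on river]
river: ρ → (-7,8,11)
river: ρ → (11,14,-4)
river: ρ → (-4,18,3)
river: ρ → (3,18,-4)
river: ρ → (-4,14,11)
river: ρ → (11,8,-7)
river: ρ → (-7,6,12)
river: ρ → (12,18,-1)
river: ρ → (-1,18,12)
ρ-cycle length = 10 (tail of 1 descent step not counted)

10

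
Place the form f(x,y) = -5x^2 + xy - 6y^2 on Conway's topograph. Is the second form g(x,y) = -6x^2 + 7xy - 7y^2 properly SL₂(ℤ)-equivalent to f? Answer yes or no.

D₁ = -119, D₂ = -119
f is negative-definite; reduce −f:
−f: reduced (well bottom): (5,-1,6) with a≤c, −a<b≤a
flip sign back: reduced form of f is (-5,1,-6)
g is negative-definite; reduce −g:
−g: translate: b→5 (≡-7 mod 12), so (6,-7,7)→(6,5,6)
−g: reduced (well bottom): (6,5,6) with a≤c, −a<b≤a
flip sign back: reduced form of g is (-6,-5,-6)
reduced forms (-5, 1, -6) vs (-6, -5, -6) ⇒ inequivalent

no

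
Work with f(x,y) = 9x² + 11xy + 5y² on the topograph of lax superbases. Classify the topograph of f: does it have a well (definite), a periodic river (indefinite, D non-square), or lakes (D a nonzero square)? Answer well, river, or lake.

D = b²−4ac = 11² − 4·9·5 = -59
D < 0 ⇒ definite ⇒ every region one sign ⇒ single well

well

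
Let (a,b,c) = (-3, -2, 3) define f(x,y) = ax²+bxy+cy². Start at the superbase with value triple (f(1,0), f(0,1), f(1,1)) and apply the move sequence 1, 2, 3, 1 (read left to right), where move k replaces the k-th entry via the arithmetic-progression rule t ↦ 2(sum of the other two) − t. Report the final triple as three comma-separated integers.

start (-3,3,-2) = (f(1,0),f(0,1),f(1,1))
replace slot 1: 2·(3+(-2)) − (-3) = 5 → (5,3,-2)
replace slot 2: 2·(5+(-2)) − 3 = 3 → (5,3,-2)
replace slot 3: 2·(5+3) − (-2) = 18 → (5,3,18)
replace slot 1: 2·(3+18) − 5 = 37 → (37,3,18)

37,3,18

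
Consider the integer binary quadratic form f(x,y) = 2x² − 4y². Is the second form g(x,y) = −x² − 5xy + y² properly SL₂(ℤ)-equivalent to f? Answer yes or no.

D₁ = 32, D₂ = 29
discriminants differ ⇒ not SL₂(ℤ)-equivalent

no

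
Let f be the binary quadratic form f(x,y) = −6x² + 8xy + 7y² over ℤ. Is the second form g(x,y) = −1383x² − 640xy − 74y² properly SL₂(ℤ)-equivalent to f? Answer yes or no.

D₁ = 232, D₂ = 232
river cycle of f (length 14): (7, 6, -7), (-7, 8, 6), (6, 4, -9), (-9, 14, 1), (1, 14, -9), (-9, 4, 6), (6, 8, -7), (-7, 6, 7), (7, 8, -6), (-6, 4, 9), … (4 more)
river cycle of g (length 14): (-7, 8, 6), (6, 4, -9), (-9, 14, 1), (1, 14, -9), (-9, 4, 6), (6, 8, -7), (-7, 6, 7), (7, 8, -6), (-6, 4, 9), (9, 14, -1), … (4 more)
cycles coincide ⇒ equivalent

yes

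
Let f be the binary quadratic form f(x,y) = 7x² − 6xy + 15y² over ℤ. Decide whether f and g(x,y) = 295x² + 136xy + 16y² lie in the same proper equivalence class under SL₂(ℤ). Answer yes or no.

D₁ = -384, D₂ = -384
f: reduced (well bottom): (7,-6,15) with a≤c, −a<b≤a
g: flip: (295,136,16)→(16,-136,295)
g: translate: b→-8 (≡-136 mod 32), so (16,-136,295)→(16,-8,7)
g: flip: (16,-8,7)→(7,8,16)
g: translate: b→-6 (≡8 mod 14), so (7,8,16)→(7,-6,15)
g: reduced (well bottom): (7,-6,15) with a≤c, −a<b≤a
reduced forms (7, -6, 15) vs (7, -6, 15) ⇒ equivalent

yes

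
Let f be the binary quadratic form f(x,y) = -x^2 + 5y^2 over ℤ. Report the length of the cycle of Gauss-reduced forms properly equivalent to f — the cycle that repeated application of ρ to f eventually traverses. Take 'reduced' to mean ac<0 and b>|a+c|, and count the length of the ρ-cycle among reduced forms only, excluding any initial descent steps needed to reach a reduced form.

D = 20, ⌊√D⌋ = 4
descent: ρ → (5,0,-1)
descent: ρ → (-1,4,1)  [lands on river]
river: ρ → (1,4,-1)
ρ-cycle length = 2 (tail of 2 descent steps not counted)

2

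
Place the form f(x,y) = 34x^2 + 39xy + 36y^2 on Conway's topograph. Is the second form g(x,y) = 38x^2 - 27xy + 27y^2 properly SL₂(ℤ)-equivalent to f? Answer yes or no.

D₁ = -3375, D₂ = -3375
f: translate: b→-29 (≡39 mod 68), so (34,39,36)→(34,-29,31)
f: flip: (34,-29,31)→(31,29,34)
f: reduced (well bottom): (31,29,34) with a≤c, −a<b≤a
g: flip: (38,-27,27)→(27,27,38)
g: reduced (well bottom): (27,27,38) with a≤c, −a<b≤a
reduced forms (31, 29, 34) vs (27, 27, 38) ⇒ inequivalent

no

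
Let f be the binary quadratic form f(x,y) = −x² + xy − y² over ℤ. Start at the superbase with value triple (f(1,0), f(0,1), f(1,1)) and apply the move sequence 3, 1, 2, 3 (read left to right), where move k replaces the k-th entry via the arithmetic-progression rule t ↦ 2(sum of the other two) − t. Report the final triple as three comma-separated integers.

start (-1,-1,-1) = (f(1,0),f(0,1),f(1,1))
replace slot 3: 2·((-1)+(-1)) − (-1) = -3 → (-1,-1,-3)
replace slot 1: 2·((-1)+(-3)) − (-1) = -7 → (-7,-1,-3)
replace slot 2: 2·((-7)+(-3)) − (-1) = -19 → (-7,-19,-3)
replace slot 3: 2·((-7)+(-19)) − (-3) = -49 → (-7,-19,-49)

-7,-19,-49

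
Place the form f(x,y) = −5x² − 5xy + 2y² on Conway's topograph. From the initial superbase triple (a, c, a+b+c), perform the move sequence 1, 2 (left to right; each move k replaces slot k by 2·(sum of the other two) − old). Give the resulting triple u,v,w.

start (-5,2,-8) = (f(1,0),f(0,1),f(1,1))
replace slot 1: 2·(2+(-8)) − (-5) = -7 → (-7,2,-8)
replace slot 2: 2·((-7)+(-8)) − 2 = -32 → (-7,-32,-8)

-7,-32,-8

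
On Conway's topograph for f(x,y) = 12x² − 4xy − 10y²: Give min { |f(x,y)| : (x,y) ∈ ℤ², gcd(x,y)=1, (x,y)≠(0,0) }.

descent: ρ → (-10,4,12)  [lands on river]
river: ρ → (12,20,-2)
river: ρ → (-2,20,12)
river: ρ → (12,4,-10)
river: ρ → (-10,16,6)
river: ρ → (6,20,-4)
river: ρ → (-4,20,6)
river: ρ → (6,16,-10)
closes: descent 1, river 8
min |a| on river = 2

2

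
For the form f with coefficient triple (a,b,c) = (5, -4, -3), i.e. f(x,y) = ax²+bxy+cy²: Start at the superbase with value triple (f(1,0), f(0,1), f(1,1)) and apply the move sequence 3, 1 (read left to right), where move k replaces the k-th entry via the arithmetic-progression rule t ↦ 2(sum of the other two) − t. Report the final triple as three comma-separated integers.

start (5,-3,-2) = (f(1,0),f(0,1),f(1,1))
replace slot 3: 2·(5+(-3)) − (-2) = 6 → (5,-3,6)
replace slot 1: 2·((-3)+6) − 5 = 1 → (1,-3,6)

1,-3,6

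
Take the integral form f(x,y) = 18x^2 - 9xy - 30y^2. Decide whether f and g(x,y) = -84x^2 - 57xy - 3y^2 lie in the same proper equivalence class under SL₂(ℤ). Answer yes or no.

D₁ = 2241, D₂ = 2241
river cycle of f (length 16): (18, 27, -21), (-21, 15, 24), (24, 33, -12), (-12, 39, 15), (15, 21, -30), (-30, 39, 6), (6, 45, -9), (-9, 45, 6), (6, 39, -30), (-30, 21, 15), … (6 more)
river cycle of g (length 16): (-3, 45, 18), (18, 27, -21), (-21, 15, 24), (24, 33, -12), (-12, 39, 15), (15, 21, -30), (-30, 39, 6), (6, 45, -9), (-9, 45, 6), (6, 39, -30), … (6 more)
cycles coincide ⇒ equivalent

yes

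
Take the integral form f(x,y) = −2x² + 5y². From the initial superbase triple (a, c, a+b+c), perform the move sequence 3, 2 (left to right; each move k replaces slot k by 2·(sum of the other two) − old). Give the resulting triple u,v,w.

start (-2,5,3) = (f(1,0),f(0,1),f(1,1))
replace slot 3: 2·((-2)+5) − 3 = 3 → (-2,5,3)
replace slot 2: 2·((-2)+3) − 5 = -3 → (-2,-3,3)

-2,-3,3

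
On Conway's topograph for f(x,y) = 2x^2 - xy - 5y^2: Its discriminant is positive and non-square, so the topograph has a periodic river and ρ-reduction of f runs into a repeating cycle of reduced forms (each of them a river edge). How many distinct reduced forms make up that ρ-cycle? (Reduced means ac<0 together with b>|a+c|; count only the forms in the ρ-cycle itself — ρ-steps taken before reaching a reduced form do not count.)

D = 41, ⌊√D⌋ = 6
descent: ρ → (-5,1,2)
descent: ρ → (2,3,-4)  [lands on river]
river: ρ → (-4,5,1)
river: ρ → (1,5,-4)
river: ρ → (-4,3,2)
river: ρ → (2,5,-2)
river: ρ → (-2,3,4)
river: ρ → (4,5,-1)
river: ρ → (-1,5,4)
river: ρ → (4,3,-2)
river: ρ → (-2,5,2)
ρ-cycle length = 10 (tail of 2 descent steps not counted)

10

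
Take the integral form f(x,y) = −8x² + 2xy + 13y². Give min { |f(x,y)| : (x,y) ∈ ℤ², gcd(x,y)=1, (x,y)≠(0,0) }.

descent: ρ → (13,-2,-8)
descent: ρ → (-8,18,3)  [lands on river]
river: ρ → (3,18,-8)
river: ρ → (-8,14,7)
river: ρ → (7,14,-8)
closes: descent 2, river 4
min |a| on river = 3

3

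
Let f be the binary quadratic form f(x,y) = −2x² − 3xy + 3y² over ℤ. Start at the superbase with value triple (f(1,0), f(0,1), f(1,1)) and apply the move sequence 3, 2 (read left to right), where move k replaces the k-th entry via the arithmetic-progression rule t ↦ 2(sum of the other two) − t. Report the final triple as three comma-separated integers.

start (-2,3,-2) = (f(1,0),f(0,1),f(1,1))
replace slot 3: 2·((-2)+3) − (-2) = 4 → (-2,3,4)
replace slot 2: 2·((-2)+4) − 3 = 1 → (-2,1,4)

-2,1,4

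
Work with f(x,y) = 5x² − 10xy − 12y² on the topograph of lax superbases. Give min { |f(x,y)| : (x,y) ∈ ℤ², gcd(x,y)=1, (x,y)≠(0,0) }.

descent: ρ → (-12,10,5)  [lands on river]
river: ρ → (5,10,-12)
river: ρ → (-12,14,3)
river: ρ → (3,16,-7)
river: ρ → (-7,12,7)
river: ρ → (7,16,-3)
river: ρ → (-3,14,12)
river: ρ → (12,10,-5)
river: ρ → (-5,10,12)
river: ρ → (12,14,-3)
river: ρ → (-3,16,7)
river: ρ → (7,12,-7)
river: ρ → (-7,16,3)
river: ρ → (3,14,-12)
closes: descent 1, river 14
min |a| on river = 3

3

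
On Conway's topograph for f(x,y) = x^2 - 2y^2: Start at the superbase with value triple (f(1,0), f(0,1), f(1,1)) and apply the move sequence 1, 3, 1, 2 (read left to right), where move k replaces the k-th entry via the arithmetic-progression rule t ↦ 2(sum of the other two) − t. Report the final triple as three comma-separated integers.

start (1,-2,-1) = (f(1,0),f(0,1),f(1,1))
replace slot 1: 2·((-2)+(-1)) − 1 = -7 → (-7,-2,-1)
replace slot 3: 2·((-7)+(-2)) − (-1) = -17 → (-7,-2,-17)
replace slot 1: 2·((-2)+(-17)) − (-7) = -31 → (-31,-2,-17)
replace slot 2: 2·((-31)+(-17)) − (-2) = -94 → (-31,-94,-17)

-31,-94,-17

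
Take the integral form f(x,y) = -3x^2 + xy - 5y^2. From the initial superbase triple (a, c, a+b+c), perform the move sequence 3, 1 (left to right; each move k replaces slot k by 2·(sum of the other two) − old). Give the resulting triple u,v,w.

start (-3,-5,-7) = (f(1,0),f(0,1),f(1,1))
replace slot 3: 2·((-3)+(-5)) − (-7) = -9 → (-3,-5,-9)
replace slot 1: 2·((-5)+(-9)) − (-3) = -25 → (-25,-5,-9)

-25,-5,-9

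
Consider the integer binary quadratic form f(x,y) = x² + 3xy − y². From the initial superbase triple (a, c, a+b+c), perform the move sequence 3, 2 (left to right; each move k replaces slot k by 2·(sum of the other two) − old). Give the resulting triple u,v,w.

start (1,-1,3) = (f(1,0),f(0,1),f(1,1))
replace slot 3: 2·(1+(-1)) − 3 = -3 → (1,-1,-3)
replace slot 2: 2·(1+(-3)) − (-1) = -3 → (1,-3,-3)

1,-3,-3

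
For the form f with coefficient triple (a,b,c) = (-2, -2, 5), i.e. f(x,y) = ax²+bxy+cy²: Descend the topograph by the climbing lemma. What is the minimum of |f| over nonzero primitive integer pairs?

descent: ρ → (5,2,-2)
descent: ρ → (-2,6,1)  [lands on river]
river: ρ → (1,6,-2)
closes: descent 2, river 2
min |a| on river = 1

1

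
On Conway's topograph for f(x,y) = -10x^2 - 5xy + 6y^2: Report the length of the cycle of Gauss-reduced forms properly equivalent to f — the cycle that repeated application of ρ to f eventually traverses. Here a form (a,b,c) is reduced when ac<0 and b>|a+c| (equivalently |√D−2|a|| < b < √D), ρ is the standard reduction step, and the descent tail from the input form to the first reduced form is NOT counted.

D = 265, ⌊√D⌋ = 16
descent: ρ → (6,5,-10)  [lands on river]
river: ρ → (-10,15,1)
river: ρ → (1,15,-10)
river: ρ → (-10,5,6)
river: ρ → (6,7,-9)
river: ρ → (-9,11,4)
river: ρ → (4,13,-6)
river: ρ → (-6,11,6)
river: ρ → (6,13,-4)
river: ρ → (-4,11,9)
river: ρ → (9,7,-6)
river: ρ → (-6,5,10)
river: ρ → (10,15,-1)
river: ρ → (-1,15,10)
river: ρ → (10,5,-6)
river: ρ → (-6,7,9)
river: ρ → (9,11,-4)
river: ρ → (-4,13,6)
river: ρ → (6,11,-6)
river: ρ → (-6,13,4)
river: ρ → (4,11,-9)
river: ρ → (-9,7,6)
ρ-cycle length = 22 (tail of 1 descent step not counted)

22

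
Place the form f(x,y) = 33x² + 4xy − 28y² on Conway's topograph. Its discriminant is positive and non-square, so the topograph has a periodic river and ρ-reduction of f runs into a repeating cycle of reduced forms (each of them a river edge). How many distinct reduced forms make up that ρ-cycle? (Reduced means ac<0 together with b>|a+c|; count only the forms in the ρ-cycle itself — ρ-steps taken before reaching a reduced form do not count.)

D = 3712, ⌊√D⌋ = 60
descent: ρ → (-28,52,9)  [lands on river]
river: ρ → (9,56,-16)
river: ρ → (-16,40,33)
river: ρ → (33,26,-23)
river: ρ → (-23,20,36)
river: ρ → (36,52,-7)
river: ρ → (-7,60,4)
river: ρ → (4,60,-7)
river: ρ → (-7,52,36)
river: ρ → (36,20,-23)
river: ρ → (-23,26,33)
river: ρ → (33,40,-16)
river: ρ → (-16,56,9)
river: ρ → (9,52,-28)
river: ρ → (-28,60,1)
river: ρ → (1,60,-28)
ρ-cycle length = 16 (tail of 1 descent step not counted)

16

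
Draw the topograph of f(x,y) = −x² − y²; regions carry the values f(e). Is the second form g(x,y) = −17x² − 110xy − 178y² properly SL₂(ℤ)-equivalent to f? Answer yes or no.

D₁ = -4, D₂ = -4
f is negative-definite; reduce −f:
−f: reduced (well bottom): (1,0,1) with a≤c, −a<b≤a
flip sign back: reduced form of f is (-1,0,-1)
g is negative-definite; reduce −g:
−g: translate: b→8 (≡110 mod 34), so (17,110,178)→(17,8,1)
−g: flip: (17,8,1)→(1,-8,17)
−g: translate: b→0 (≡-8 mod 2), so (1,-8,17)→(1,0,1)
−g: reduced (well bottom): (1,0,1) with a≤c, −a<b≤a
flip sign back: reduced form of g is (-1,0,-1)
reduced forms (-1, 0, -1) vs (-1, 0, -1) ⇒ equivalent

yes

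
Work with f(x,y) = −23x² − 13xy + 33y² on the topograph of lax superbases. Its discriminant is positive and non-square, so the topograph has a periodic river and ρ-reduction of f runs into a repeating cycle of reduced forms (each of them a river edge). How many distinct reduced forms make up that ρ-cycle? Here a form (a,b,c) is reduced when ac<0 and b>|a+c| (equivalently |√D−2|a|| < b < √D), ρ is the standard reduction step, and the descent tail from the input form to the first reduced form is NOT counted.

D = 3205, ⌊√D⌋ = 56
descent: ρ → (33,13,-23)  [lands on river]
river: ρ → (-23,33,23)
river: ρ → (23,13,-33)
river: ρ → (-33,53,3)
river: ρ → (3,55,-15)
river: ρ → (-15,35,33)
river: ρ → (33,31,-17)
river: ρ → (-17,37,27)
river: ρ → (27,17,-27)
river: ρ → (-27,37,17)
river: ρ → (17,31,-33)
river: ρ → (-33,35,15)
river: ρ → (15,55,-3)
river: ρ → (-3,53,33)
ρ-cycle length = 14 (tail of 1 descent step not counted)

14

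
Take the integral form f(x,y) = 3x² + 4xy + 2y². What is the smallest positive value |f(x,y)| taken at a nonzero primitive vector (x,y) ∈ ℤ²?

translate: b→-2 (≡4 mod 6), so (3,4,2)→(3,-2,1)
flip: (3,-2,1)→(1,2,3)
translate: b→0 (≡2 mod 2), so (1,2,3)→(1,0,2)
reduced (well bottom): (1,0,2) with a≤c, −a<b≤a
well minimum = a = 1

1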